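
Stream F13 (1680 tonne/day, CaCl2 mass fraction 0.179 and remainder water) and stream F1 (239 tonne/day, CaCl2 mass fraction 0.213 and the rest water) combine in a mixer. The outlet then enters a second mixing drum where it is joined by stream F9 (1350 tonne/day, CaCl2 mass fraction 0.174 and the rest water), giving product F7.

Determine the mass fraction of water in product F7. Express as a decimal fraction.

0.821

Overall, product flow = 3269 tonne/day.
water in = 1680×0.821 + 239×0.787 + 1350×0.826 = 2682.5 tonne/day.
water fraction in F7 = 0.821.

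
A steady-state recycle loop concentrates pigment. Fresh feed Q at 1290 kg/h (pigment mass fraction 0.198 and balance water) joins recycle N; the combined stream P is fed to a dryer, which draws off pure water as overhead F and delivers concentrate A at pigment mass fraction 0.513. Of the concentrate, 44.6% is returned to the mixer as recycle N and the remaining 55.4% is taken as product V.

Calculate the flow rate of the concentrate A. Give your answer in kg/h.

Overall pigment balance (none leaves overhead): pigment in fresh feed = pigment in product, i.e. 1290×0.198 = (1−0.446)·A·0.513.
A = 255.42/(0.513×0.554) = 898.73 kg/h.

898.7 kg/h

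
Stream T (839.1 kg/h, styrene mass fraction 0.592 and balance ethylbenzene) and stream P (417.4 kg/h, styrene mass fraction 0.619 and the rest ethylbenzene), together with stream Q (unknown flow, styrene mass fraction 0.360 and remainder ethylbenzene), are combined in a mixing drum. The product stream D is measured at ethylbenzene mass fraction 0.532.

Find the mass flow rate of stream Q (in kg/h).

1547 kg/h

Let Q be the unknown flow. Total out = 1256.5 + Q.
ethylbenzene balance: 501.38 + 0.640·Q = 0.532·(1256.5 + Q)
(0.640 − 0.532)·Q = 0.532×1256.5 − 501.38 = 167.08
Q = 167.08 / 0.108 = 1547 kg/h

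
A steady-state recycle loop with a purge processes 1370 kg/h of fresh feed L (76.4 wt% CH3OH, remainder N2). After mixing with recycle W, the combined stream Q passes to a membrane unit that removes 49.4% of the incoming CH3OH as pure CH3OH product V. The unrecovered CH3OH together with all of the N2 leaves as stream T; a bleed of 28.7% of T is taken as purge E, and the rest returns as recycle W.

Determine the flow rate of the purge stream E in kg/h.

N2 enters only via L and leaves only via the purge: 1370×0.236 = 0.287×(N2 in T), and the membrane unit passes all N2, so N2 in Q = N2 in T = 1126.6 kg/h.
CH3OH in Q: m_A = 1370×0.764 + (1−0.287)·(1−0.494)·m_A, so m_A = 1046.7/0.6392 = 1637.4 kg/h.
T = (1−0.494)×1637.4 + 1126.6 = 1955.1 kg/h.
Purge E = 0.287×1955.1 = 561.11 kg/h.

561.1 kg/h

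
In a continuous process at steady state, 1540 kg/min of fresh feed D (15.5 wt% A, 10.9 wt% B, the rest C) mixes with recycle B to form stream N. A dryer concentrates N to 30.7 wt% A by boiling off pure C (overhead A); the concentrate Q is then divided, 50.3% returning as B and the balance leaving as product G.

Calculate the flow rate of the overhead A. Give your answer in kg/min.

Overall A balance (none leaves overhead): A in fresh feed = A in product, i.e. 1540×0.155 = (1−0.503)·Q·0.307.
Q = 238.7/(0.307×0.497) = 1564.4 kg/min.
Recycle B = 0.503×1564.4 = 786.91 kg/min.
Combined feed N = 1540 + 786.91 = 2326.9 kg/min.
Overhead A = N − Q = 2326.9 − 1564.4 = 762.48 kg/min.

762.5 kg/min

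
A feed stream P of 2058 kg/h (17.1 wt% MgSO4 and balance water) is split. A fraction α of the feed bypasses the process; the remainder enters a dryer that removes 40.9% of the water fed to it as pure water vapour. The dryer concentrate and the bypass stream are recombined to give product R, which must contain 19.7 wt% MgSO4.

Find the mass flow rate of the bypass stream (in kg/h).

1257 kg/h

All 2058×0.171 = 351.92 kg/h of MgSO4 reaches R, so R = 351.92/0.197 = 1786.4 kg/h and vapour = 271.61 kg/h.
The evaporator receives (1−α)·2058 of feed at 0.829 water and removes 0.409 of that water:
0.409×0.829×(1−α)×2058 = 271.61
(1−α) = 271.61/697.79 = 0.3893;  α = 0.6107.
Bypass flow = 0.6107×2058 = 1256.9 kg/h.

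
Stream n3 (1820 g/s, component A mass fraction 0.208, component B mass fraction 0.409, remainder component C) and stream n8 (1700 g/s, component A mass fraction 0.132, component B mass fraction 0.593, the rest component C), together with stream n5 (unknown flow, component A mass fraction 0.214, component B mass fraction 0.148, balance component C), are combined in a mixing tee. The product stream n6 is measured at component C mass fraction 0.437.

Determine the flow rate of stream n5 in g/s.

1859 g/s

Let n5 be the unknown flow. Total out = 3520 + n5.
component C balance: 1164.6 + 0.638·n5 = 0.437·(3520 + n5)
(0.638 − 0.437)·n5 = 0.437×3520 − 1164.6 = 373.68
n5 = 373.68 / 0.201 = 1859.1 g/s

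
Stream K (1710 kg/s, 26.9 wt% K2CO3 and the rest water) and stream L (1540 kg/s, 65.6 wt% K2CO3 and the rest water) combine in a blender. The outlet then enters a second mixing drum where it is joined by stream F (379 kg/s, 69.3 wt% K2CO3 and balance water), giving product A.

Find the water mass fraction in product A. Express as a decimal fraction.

0.5225

Overall, product flow = 3629 kg/s.
water in = 1710×0.731 + 1540×0.344 + 379×0.307 = 1896.1 kg/s.
water fraction in A = 0.5225.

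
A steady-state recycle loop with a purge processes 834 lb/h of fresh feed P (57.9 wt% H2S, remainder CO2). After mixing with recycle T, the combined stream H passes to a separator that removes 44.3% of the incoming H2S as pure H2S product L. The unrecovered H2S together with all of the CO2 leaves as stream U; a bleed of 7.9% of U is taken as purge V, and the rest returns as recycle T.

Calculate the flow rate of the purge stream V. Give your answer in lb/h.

CO2 enters only via P and leaves only via the purge: 834×0.421 = 0.079×(CO2 in U), and the separator passes all CO2, so CO2 in H = CO2 in U = 4444.5 lb/h.
H2S in H: m_A = 834×0.579 + (1−0.079)·(1−0.443)·m_A, so m_A = 482.89/0.4870 = 991.55 lb/h.
U = (1−0.443)×991.55 + 4444.5 = 4996.8 lb/h.
Purge V = 0.079×4996.8 = 394.75 lb/h.

394.7 lb/h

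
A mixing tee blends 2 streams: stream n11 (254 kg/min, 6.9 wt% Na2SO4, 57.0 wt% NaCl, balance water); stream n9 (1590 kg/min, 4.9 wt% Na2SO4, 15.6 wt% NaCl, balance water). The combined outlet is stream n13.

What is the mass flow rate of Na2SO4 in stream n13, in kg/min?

Na2SO4 out = Na2SO4 in = 254×0.069 + 1590×0.049 = 95.436 kg/min.

95.44 kg/min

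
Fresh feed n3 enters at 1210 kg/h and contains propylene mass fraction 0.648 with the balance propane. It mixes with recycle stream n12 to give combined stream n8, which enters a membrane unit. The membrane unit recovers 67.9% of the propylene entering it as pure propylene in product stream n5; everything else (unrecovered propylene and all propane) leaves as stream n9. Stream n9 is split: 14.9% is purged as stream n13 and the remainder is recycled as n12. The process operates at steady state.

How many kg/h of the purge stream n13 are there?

477.5 kg/h

propane enters only via n3 and leaves only via the purge: 1210×0.352 = 0.149×(propane in n9), and the membrane unit passes all propane, so propane in n8 = propane in n9 = 2858.5 kg/h.
propylene in n8: m_A = 1210×0.648 + (1−0.149)·(1−0.679)·m_A, so m_A = 784.08/0.7268 = 1078.8 kg/h.
n9 = (1−0.679)×1078.8 + 2858.5 = 3204.8 kg/h.
Purge n13 = 0.149×3204.8 = 477.52 kg/h.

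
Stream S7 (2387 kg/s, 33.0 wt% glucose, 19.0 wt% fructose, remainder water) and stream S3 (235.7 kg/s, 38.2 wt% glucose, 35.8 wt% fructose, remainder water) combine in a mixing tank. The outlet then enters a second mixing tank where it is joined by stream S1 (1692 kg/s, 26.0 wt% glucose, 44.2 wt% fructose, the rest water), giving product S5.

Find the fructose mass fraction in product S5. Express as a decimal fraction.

0.2980

Overall, product flow = 4314.7 kg/s.
fructose in = 2387×0.190 + 235.7×0.358 + 1692×0.442 = 1285.8 kg/s.
fructose fraction in S5 = 0.2980.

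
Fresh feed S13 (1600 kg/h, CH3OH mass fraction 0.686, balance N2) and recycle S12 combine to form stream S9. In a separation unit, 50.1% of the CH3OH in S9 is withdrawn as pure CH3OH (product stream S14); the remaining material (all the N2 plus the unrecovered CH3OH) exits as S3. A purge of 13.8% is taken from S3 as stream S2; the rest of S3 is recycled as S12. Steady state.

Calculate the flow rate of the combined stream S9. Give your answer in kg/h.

5567 kg/h

N2 enters only via S13 and leaves only via the purge: 1600×0.314 = 0.138×(N2 in S3), and the separation unit passes all N2, so N2 in S9 = N2 in S3 = 3640.6 kg/h.
CH3OH in S9: m_A = 1600×0.686 + (1−0.138)·(1−0.501)·m_A, so m_A = 1097.6/0.5699 = 1926.1 kg/h.
S9 = 1926.1 + 3640.6 = 5566.7 kg/h.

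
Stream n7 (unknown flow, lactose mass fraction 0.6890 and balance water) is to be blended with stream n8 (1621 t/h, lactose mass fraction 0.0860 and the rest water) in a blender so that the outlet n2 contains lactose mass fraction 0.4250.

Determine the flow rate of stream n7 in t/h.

2082 t/h

Let n7 be the unknown flow. Total out = 1621 + n7.
lactose balance: 139.41 + 0.689·n7 = 0.425·(1621 + n7)
(0.689 − 0.425)·n7 = 0.425×1621 − 139.41 = 549.52
n7 = 549.52 / 0.264 = 2081.5 t/h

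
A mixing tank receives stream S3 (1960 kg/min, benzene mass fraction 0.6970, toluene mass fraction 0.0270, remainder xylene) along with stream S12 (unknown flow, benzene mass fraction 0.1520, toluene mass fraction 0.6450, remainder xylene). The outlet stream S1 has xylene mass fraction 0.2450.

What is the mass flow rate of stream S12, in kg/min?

Let S12 be the unknown flow. Total out = 1960 + S12.
xylene balance: 540.96 + 0.203·S12 = 0.245·(1960 + S12)
(0.203 − 0.245)·S12 = 0.245×1960 − 540.96 = -60.76
S12 = -60.76 / -0.042 = 1446.7 kg/min

1447 kg/min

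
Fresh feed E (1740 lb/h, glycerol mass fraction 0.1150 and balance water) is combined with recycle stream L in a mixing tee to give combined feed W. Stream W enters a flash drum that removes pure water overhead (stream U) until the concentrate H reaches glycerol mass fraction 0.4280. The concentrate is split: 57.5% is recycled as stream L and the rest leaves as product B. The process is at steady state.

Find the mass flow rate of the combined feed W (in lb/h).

Overall glycerol balance (none leaves overhead): glycerol in fresh feed = glycerol in product, i.e. 1740×0.115 = (1−0.575)·H·0.428.
H = 200.1/(0.428×0.425) = 1100.1 lb/h.
Recycle L = 0.575×1100.1 = 632.53 lb/h.
Combined feed W = 1740 + 632.53 = 2372.5 lb/h.

2373 lb/h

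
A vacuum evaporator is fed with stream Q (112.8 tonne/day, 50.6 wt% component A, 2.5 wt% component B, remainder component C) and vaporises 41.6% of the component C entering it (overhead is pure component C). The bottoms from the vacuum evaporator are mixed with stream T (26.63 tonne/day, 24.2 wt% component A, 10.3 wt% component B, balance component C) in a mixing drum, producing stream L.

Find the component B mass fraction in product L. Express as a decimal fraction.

Vapour removed = 0.416×0.469×112.8 = 22.008 tonne/day; concentrate = 90.792 tonne/day.
component B reaching the mixer = 2.82 (from concentrate) + 26.63×0.103 = 5.5629 tonne/day.
Product flow = 90.792 + 26.63 = 117.42 tonne/day; component B fraction = 0.047.

0.047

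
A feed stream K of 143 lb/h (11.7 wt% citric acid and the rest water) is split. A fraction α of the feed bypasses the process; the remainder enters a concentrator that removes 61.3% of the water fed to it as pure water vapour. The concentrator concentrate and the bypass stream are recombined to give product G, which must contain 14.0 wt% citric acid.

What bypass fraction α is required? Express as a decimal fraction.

0.696

All 143×0.117 = 16.731 lb/h of citric acid reaches G, so G = 16.731/0.140 = 119.51 lb/h and vapour = 23.493 lb/h.
The evaporator receives (1−α)·143 of feed at 0.883 water and removes 0.613 of that water:
0.613×0.883×(1−α)×143 = 23.493
(1−α) = 23.493/77.403 = 0.3035;  α = 0.6965.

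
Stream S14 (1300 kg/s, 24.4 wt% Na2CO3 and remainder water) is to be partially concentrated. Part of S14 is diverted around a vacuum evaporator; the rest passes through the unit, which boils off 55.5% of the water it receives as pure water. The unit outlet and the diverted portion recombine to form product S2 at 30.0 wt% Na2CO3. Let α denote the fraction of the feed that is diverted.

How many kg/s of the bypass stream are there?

All 1300×0.244 = 317.2 kg/s of Na2CO3 reaches S2, so S2 = 317.2/0.300 = 1057.3 kg/s and vapour = 242.67 kg/s.
The evaporator receives (1−α)·1300 of feed at 0.756 water and removes 0.555 of that water:
0.555×0.756×(1−α)×1300 = 242.67
(1−α) = 242.67/545.45 = 0.4449;  α = 0.5551.
Bypass flow = 0.5551×1300 = 721.64 kg/s.

721.6 kg/s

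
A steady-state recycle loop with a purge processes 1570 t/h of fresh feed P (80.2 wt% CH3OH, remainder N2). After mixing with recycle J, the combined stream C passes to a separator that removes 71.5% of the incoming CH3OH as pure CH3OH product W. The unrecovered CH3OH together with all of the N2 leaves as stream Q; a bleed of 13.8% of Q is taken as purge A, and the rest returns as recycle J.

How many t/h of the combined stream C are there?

3922 t/h

N2 enters only via P and leaves only via the purge: 1570×0.198 = 0.138×(N2 in Q), and the separator passes all N2, so N2 in C = N2 in Q = 2252.6 t/h.
CH3OH in C: m_A = 1570×0.802 + (1−0.138)·(1−0.715)·m_A, so m_A = 1259.1/0.7543 = 1669.2 t/h.
C = 1669.2 + 2252.6 = 3921.8 t/h.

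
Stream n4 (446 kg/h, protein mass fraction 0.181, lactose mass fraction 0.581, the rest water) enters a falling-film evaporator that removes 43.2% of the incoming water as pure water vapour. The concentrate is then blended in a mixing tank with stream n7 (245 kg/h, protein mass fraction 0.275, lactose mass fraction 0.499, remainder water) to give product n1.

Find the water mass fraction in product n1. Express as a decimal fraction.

0.179

Vapour removed = 0.432×0.238×446 = 45.856 kg/h; concentrate = 400.14 kg/h.
water reaching the mixer = 60.292 (from concentrate) + 245×0.226 = 115.66 kg/h.
Product flow = 400.14 + 245 = 645.14 kg/h; water fraction = 0.179.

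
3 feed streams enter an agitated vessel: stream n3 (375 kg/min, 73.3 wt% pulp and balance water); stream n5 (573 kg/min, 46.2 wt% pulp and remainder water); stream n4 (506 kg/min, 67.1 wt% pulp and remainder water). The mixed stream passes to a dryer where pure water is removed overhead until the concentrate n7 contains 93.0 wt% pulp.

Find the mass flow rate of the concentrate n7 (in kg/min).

945.3 kg/min

pulp entering = 375×0.733 + 573×0.462 + 506×0.671 = 879.13 kg/min.
All pulp reports to n7, so n7 = 879.13/0.930 = 945.3 kg/min.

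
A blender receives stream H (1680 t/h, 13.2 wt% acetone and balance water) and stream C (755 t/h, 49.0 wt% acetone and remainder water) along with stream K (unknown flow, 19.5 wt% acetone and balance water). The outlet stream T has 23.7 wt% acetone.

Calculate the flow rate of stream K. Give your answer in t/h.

Let K be the unknown flow. Total out = 2435 + K.
acetone balance: 591.71 + 0.195·K = 0.237·(2435 + K)
(0.195 − 0.237)·K = 0.237×2435 − 591.71 = -14.615
K = -14.615 / -0.042 = 347.98 t/h

348 t/h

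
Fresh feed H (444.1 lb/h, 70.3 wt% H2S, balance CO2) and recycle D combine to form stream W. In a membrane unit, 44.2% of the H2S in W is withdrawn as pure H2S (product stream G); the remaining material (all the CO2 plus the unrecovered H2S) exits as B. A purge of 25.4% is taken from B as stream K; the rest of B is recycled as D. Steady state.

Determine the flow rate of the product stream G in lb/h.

236.4 lb/h

H2S in W: m_A = 444.1×0.703 + (1−0.254)·(1−0.442)·m_A, so m_A = 312.2/0.5837 = 534.84 lb/h.
Product G = 0.442×534.84 = 236.4 lb/h.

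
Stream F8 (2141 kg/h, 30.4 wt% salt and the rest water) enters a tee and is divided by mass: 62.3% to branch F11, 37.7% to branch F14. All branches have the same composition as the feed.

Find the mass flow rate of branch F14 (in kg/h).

807.2 kg/h

Branch F14 flow = 0.377×2141 = 807.16 kg/h.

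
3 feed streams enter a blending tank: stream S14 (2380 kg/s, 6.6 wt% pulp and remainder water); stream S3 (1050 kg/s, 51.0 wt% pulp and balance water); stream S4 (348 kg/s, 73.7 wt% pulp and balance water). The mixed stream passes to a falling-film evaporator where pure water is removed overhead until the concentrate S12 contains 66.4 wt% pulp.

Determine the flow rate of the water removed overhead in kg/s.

pulp entering = 2380×0.066 + 1050×0.510 + 348×0.737 = 949.06 kg/s.
All pulp reports to S12, so S12 = 949.06/0.664 = 1429.3 kg/s.
Total feed = 3778 kg/s; overhead = 3778 − 1429.3 = 2348.7 kg/s.

2349 kg/s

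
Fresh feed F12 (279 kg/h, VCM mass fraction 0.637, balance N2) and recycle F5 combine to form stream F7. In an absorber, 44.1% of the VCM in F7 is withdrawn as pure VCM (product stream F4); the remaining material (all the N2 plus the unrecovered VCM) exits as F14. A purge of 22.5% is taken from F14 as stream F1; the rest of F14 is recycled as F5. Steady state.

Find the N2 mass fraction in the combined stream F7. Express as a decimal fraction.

0.589

N2 enters only via F12 and leaves only via the purge: 279×0.363 = 0.225×(N2 in F14), and the absorber passes all N2, so N2 in F7 = N2 in F14 = 450.12 kg/h.
VCM in F7: m_A = 279×0.637 + (1−0.225)·(1−0.441)·m_A, so m_A = 177.72/0.5668 = 313.57 kg/h.
F7 = 313.57 + 450.12 = 763.69 kg/h.
N2 fraction in F7 = 450.12/763.69 = 0.589.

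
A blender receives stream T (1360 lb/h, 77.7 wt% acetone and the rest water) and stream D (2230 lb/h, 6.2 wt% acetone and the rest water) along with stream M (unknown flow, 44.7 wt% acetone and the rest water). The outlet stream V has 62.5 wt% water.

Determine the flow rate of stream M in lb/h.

Let M be the unknown flow. Total out = 3590 + M.
water balance: 2395 + 0.553·M = 0.625·(3590 + M)
(0.553 − 0.625)·M = 0.625×3590 − 2395 = -151.27
M = -151.27 / -0.072 = 2101 lb/h

2101 lb/h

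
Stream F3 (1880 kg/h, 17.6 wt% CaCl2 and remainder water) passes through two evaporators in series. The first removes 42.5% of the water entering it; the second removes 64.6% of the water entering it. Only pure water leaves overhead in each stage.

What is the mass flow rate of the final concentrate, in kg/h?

water in feed = 1880×0.824 = 1549.1 kg/h.
After stage 1: water left = (1−0.425)×1549.1 = 890.74; stream total = 1221.6 kg/h.
After stage 2: water left = (1−0.646)×890.74 = 315.32; final concentrate = 646.2 kg/h.

646.2 kg/h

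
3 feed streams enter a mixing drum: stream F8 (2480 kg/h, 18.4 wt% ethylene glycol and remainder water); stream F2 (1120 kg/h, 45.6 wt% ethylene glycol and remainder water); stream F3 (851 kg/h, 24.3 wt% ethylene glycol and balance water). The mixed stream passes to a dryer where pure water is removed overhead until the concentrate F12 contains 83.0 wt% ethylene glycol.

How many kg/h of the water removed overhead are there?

ethylene glycol entering = 2480×0.184 + 1120×0.456 + 851×0.243 = 1173.8 kg/h.
All ethylene glycol reports to F12, so F12 = 1173.8/0.830 = 1414.3 kg/h.
Total feed = 4451 kg/h; overhead = 4451 − 1414.3 = 3036.7 kg/h.

3037 kg/h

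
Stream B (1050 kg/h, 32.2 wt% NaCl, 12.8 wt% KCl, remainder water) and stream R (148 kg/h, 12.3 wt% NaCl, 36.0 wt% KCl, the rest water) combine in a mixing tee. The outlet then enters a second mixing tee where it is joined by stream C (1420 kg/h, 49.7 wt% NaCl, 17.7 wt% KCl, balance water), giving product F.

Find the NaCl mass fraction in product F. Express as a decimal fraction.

Overall, product flow = 2618 kg/h.
NaCl in = 1050×0.322 + 148×0.123 + 1420×0.497 = 1062 kg/h.
NaCl fraction in F = 0.406.

0.406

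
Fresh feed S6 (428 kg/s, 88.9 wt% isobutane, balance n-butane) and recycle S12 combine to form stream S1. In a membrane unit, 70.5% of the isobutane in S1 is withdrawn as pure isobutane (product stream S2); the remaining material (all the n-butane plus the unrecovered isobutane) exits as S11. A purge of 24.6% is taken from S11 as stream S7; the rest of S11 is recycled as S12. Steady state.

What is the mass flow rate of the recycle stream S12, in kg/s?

n-butane enters only via S6 and leaves only via the purge: 428×0.111 = 0.246×(n-butane in S11), and the membrane unit passes all n-butane, so n-butane in S1 = n-butane in S11 = 193.12 kg/s.
isobutane in S1: m_A = 428×0.889 + (1−0.246)·(1−0.705)·m_A, so m_A = 380.49/0.7776 = 489.33 kg/s.
S11 = (1−0.705)×489.33 + 193.12 = 337.48 kg/s.
Recycle S12 = (1−0.246)×337.48 = 254.46 kg/s.

254.5 kg/s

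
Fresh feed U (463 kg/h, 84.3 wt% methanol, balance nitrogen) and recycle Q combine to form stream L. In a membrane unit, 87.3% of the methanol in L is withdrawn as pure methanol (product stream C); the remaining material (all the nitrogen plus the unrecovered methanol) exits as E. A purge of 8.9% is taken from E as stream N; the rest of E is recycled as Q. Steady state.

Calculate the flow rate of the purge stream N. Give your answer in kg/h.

nitrogen enters only via U and leaves only via the purge: 463×0.157 = 0.089×(nitrogen in E), and the membrane unit passes all nitrogen, so nitrogen in L = nitrogen in E = 816.75 kg/h.
methanol in L: m_A = 463×0.843 + (1−0.089)·(1−0.873)·m_A, so m_A = 390.31/0.8843 = 441.37 kg/h.
E = (1−0.873)×441.37 + 816.75 = 872.81 kg/h.
Purge N = 0.089×872.81 = 77.68 kg/h.

77.68 kg/h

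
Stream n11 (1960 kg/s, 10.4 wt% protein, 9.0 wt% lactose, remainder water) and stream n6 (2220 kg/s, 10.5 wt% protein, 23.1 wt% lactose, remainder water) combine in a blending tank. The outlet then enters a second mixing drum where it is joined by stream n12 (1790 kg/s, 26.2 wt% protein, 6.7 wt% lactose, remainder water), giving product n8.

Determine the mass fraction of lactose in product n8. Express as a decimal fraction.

Overall, product flow = 5970 kg/s.
lactose in = 1960×0.090 + 2220×0.231 + 1790×0.067 = 809.15 kg/s.
lactose fraction in n8 = 0.136.

0.136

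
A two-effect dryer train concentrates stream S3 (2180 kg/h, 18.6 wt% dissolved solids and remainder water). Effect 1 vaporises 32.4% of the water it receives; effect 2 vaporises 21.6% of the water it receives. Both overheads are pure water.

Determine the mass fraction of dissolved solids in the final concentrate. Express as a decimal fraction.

water in feed = 2180×0.814 = 1774.5 kg/h.
After stage 1: water left = (1−0.324)×1774.5 = 1199.6; stream total = 1605.1 kg/h.
After stage 2: water left = (1−0.216)×1199.6 = 940.47; final concentrate = 1345.9 kg/h.
dissolved solids fraction = 405.48/1345.9 = 0.301.

0.301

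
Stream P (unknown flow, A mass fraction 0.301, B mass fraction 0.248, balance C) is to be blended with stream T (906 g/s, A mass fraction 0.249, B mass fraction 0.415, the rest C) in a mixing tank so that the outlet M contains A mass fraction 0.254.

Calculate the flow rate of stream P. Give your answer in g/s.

Let P be the unknown flow. Total out = 906 + P.
A balance: 225.59 + 0.301·P = 0.254·(906 + P)
(0.301 − 0.254)·P = 0.254×906 − 225.59 = 4.53
P = 4.53 / 0.047 = 96.383 g/s

96.38 g/s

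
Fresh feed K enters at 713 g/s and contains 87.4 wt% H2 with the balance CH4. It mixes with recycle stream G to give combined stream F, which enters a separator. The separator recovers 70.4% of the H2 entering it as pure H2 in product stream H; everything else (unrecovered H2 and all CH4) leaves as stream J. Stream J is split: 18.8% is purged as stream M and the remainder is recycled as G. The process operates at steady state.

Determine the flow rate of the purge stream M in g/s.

CH4 enters only via K and leaves only via the purge: 713×0.126 = 0.188×(CH4 in J), and the separator passes all CH4, so CH4 in F = CH4 in J = 477.86 g/s.
H2 in F: m_A = 713×0.874 + (1−0.188)·(1−0.704)·m_A, so m_A = 623.16/0.7596 = 820.33 g/s.
J = (1−0.704)×820.33 + 477.86 = 720.68 g/s.
Purge M = 0.188×720.68 = 135.49 g/s.

135.5 g/s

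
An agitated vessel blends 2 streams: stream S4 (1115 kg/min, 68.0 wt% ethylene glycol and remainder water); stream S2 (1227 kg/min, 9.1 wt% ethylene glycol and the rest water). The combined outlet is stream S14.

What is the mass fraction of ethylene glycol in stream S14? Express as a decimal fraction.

0.371

Total flow out = 1115 + 1227 = 2342 kg/min.
ethylene glycol in = 1115×0.680 + 1227×0.091 = 869.86 kg/min.
ethylene glycol mass fraction in S14 = 869.86/2342 = 0.371.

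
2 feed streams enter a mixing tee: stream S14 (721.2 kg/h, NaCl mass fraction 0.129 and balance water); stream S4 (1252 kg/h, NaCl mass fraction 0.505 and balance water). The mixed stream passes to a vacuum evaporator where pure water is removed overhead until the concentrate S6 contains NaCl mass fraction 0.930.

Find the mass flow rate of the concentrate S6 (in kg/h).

779.9 kg/h

NaCl entering = 721.2×0.129 + 1252×0.505 = 725.29 kg/h.
All NaCl reports to S6, so S6 = 725.29/0.930 = 779.89 kg/h.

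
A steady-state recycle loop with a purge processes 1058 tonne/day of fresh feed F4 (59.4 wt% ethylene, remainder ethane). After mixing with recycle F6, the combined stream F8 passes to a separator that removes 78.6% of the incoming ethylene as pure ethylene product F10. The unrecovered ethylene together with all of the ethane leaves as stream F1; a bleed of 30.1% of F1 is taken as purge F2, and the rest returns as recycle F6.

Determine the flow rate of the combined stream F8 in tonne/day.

ethane enters only via F4 and leaves only via the purge: 1058×0.406 = 0.301×(ethane in F1), and the separator passes all ethane, so ethane in F8 = ethane in F1 = 1427.1 tonne/day.
ethylene in F8: m_A = 1058×0.594 + (1−0.301)·(1−0.786)·m_A, so m_A = 628.45/0.8504 = 739 tonne/day.
F8 = 739 + 1427.1 = 2166.1 tonne/day.

2166 tonne/day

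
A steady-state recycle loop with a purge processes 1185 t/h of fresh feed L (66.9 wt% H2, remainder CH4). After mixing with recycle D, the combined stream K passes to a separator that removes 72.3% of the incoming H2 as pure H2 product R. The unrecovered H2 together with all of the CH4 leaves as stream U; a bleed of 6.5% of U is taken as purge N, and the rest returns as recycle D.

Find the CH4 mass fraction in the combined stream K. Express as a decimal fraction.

CH4 enters only via L and leaves only via the purge: 1185×0.331 = 0.065×(CH4 in U), and the separator passes all CH4, so CH4 in K = CH4 in U = 6034.4 t/h.
H2 in K: m_A = 1185×0.669 + (1−0.065)·(1−0.723)·m_A, so m_A = 792.77/0.7410 = 1069.9 t/h.
K = 1069.9 + 6034.4 = 7104.2 t/h.
CH4 fraction in K = 6034.4/7104.2 = 0.849.

0.849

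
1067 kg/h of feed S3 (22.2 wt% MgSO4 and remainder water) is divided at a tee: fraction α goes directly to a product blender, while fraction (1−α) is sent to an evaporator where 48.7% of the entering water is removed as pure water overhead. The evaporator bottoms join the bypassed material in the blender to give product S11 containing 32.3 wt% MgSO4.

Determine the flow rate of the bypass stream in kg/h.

All 1067×0.222 = 236.87 kg/h of MgSO4 reaches S11, so S11 = 236.87/0.323 = 733.36 kg/h and vapour = 333.64 kg/h.
The evaporator receives (1−α)·1067 of feed at 0.778 water and removes 0.487 of that water:
0.487×0.778×(1−α)×1067 = 333.64
(1−α) = 333.64/404.27 = 0.8253;  α = 0.1747.
Bypass flow = 0.1747×1067 = 186.41 kg/h.

186.4 kg/h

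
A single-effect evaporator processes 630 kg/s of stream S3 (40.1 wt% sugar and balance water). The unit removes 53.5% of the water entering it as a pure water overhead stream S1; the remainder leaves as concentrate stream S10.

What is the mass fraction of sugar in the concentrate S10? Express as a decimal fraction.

0.590

sugar is not removed: 630×0.401 = 252.63 kg/s of sugar enters S10.
water entering = 630×0.599 = 377.37 kg/s; overhead removed = 0.535×377.37 = 201.89 kg/s.
Concentrate = 630 − 201.89 = 428.11 kg/s.
Mass fraction = 252.63/428.11 = 0.590.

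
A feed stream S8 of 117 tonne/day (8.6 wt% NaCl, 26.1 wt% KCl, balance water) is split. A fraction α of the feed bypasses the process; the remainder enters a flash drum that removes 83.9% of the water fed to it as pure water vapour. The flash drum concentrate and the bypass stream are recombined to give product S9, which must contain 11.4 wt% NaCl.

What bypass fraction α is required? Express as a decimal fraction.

All 117×0.086 = 10.062 tonne/day of NaCl reaches S9, so S9 = 10.062/0.114 = 88.263 tonne/day and vapour = 28.737 tonne/day.
The evaporator receives (1−α)·117 of feed at 0.653 water and removes 0.839 of that water:
0.839×0.653×(1−α)×117 = 28.737
(1−α) = 28.737/64.1 = 0.4483;  α = 0.5517.

0.552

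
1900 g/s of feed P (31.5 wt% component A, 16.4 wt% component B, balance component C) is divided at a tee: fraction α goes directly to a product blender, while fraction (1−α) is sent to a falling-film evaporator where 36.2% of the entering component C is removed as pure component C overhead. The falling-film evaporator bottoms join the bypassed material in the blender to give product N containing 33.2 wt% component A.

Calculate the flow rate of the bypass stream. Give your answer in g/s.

All 1900×0.315 = 598.5 g/s of component A reaches N, so N = 598.5/0.332 = 1802.7 g/s and vapour = 97.289 g/s.
The evaporator receives (1−α)·1900 of feed at 0.521 component C and removes 0.362 of that component C:
0.362×0.521×(1−α)×1900 = 97.289
(1−α) = 97.289/358.34 = 0.2715;  α = 0.7285.
Bypass flow = 0.7285×1900 = 1384.2 g/s.

1384 g/s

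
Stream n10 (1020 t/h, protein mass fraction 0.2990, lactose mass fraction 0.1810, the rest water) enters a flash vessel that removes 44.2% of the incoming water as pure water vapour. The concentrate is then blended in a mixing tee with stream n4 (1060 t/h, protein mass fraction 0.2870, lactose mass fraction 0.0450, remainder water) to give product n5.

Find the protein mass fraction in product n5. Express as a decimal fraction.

Vapour removed = 0.442×0.520×1020 = 234.44 t/h; concentrate = 785.56 t/h.
protein reaching the mixer = 304.98 (from concentrate) + 1060×0.287 = 609.2 t/h.
Product flow = 785.56 + 1060 = 1845.6 t/h; protein fraction = 0.3301.

0.3301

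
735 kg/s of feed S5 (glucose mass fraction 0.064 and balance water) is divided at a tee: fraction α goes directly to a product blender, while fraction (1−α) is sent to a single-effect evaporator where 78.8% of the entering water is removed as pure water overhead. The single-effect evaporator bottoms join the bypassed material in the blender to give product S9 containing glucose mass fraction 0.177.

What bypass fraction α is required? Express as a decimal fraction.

All 735×0.064 = 47.04 kg/s of glucose reaches S9, so S9 = 47.04/0.177 = 265.76 kg/s and vapour = 469.24 kg/s.
The evaporator receives (1−α)·735 of feed at 0.936 water and removes 0.788 of that water:
0.788×0.936×(1−α)×735 = 469.24
(1−α) = 469.24/542.11 = 0.8656;  α = 0.1344.

0.134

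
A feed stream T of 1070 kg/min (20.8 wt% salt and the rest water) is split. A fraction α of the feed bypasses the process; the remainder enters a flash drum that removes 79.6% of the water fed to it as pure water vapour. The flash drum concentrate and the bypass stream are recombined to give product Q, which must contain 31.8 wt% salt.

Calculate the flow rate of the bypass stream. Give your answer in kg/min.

482.9 kg/min

All 1070×0.208 = 222.56 kg/min of salt reaches Q, so Q = 222.56/0.318 = 699.87 kg/min and vapour = 370.13 kg/min.
The evaporator receives (1−α)·1070 of feed at 0.792 water and removes 0.796 of that water:
0.796×0.792×(1−α)×1070 = 370.13
(1−α) = 370.13/674.56 = 0.5487;  α = 0.4513.
Bypass flow = 0.4513×1070 = 482.9 kg/min.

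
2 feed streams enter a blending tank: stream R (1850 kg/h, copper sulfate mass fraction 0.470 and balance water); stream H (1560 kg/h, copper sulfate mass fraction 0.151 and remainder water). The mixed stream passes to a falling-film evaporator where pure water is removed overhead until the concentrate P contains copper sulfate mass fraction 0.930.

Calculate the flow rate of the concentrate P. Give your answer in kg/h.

1188 kg/h

copper sulfate entering = 1850×0.470 + 1560×0.151 = 1105.1 kg/h.
All copper sulfate reports to P, so P = 1105.1/0.930 = 1188.2 kg/h.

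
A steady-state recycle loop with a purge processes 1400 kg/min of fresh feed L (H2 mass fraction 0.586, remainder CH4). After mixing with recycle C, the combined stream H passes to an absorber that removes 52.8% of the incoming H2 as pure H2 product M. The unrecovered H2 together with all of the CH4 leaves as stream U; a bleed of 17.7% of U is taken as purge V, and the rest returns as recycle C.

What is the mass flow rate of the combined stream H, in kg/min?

4616 kg/min

CH4 enters only via L and leaves only via the purge: 1400×0.414 = 0.177×(CH4 in U), and the absorber passes all CH4, so CH4 in H = CH4 in U = 3274.6 kg/min.
H2 in H: m_A = 1400×0.586 + (1−0.177)·(1−0.528)·m_A, so m_A = 820.4/0.6115 = 1341.5 kg/min.
H = 1341.5 + 3274.6 = 4616.1 kg/min.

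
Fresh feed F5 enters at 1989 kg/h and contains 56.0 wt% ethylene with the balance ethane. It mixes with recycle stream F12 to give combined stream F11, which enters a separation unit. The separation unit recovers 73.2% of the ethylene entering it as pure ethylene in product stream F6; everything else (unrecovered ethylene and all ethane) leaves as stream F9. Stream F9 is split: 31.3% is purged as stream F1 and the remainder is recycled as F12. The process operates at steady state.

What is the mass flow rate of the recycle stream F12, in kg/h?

ethane enters only via F5 and leaves only via the purge: 1989×0.440 = 0.313×(ethane in F9), and the separation unit passes all ethane, so ethane in F11 = ethane in F9 = 2796 kg/h.
ethylene in F11: m_A = 1989×0.560 + (1−0.313)·(1−0.732)·m_A, so m_A = 1113.8/0.8159 = 1365.2 kg/h.
F9 = (1−0.732)×1365.2 + 2796 = 3161.9 kg/h.
Recycle F12 = (1−0.313)×3161.9 = 2172.2 kg/h.

2172 kg/h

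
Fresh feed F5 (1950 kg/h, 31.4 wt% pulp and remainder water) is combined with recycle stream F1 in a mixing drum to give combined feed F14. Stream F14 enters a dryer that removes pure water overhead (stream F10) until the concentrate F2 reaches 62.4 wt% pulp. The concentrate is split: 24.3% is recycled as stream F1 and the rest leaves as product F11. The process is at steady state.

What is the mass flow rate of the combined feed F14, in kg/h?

2265 kg/h

Overall pulp balance (none leaves overhead): pulp in fresh feed = pulp in product, i.e. 1950×0.314 = (1−0.243)·F2·0.624.
F2 = 612.3/(0.624×0.757) = 1296.2 kg/h.
Recycle F1 = 0.243×1296.2 = 314.99 kg/h.
Combined feed F14 = 1950 + 314.99 = 2265 kg/h.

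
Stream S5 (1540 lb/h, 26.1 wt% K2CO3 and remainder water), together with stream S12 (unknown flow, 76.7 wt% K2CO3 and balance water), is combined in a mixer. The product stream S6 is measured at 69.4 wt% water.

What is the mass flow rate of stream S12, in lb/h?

150.3 lb/h

Let S12 be the unknown flow. Total out = 1540 + S12.
water balance: 1138.1 + 0.233·S12 = 0.694·(1540 + S12)
(0.233 − 0.694)·S12 = 0.694×1540 − 1138.1 = -69.3
S12 = -69.3 / -0.461 = 150.33 lb/h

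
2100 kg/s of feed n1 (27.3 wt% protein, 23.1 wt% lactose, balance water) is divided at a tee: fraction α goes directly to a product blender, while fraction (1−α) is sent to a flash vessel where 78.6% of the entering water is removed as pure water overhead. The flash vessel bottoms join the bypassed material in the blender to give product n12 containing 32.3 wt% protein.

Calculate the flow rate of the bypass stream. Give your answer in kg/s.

1266 kg/s

All 2100×0.273 = 573.3 kg/s of protein reaches n12, so n12 = 573.3/0.323 = 1774.9 kg/s and vapour = 325.08 kg/s.
The evaporator receives (1−α)·2100 of feed at 0.496 water and removes 0.786 of that water:
0.786×0.496×(1−α)×2100 = 325.08
(1−α) = 325.08/818.7 = 0.3971;  α = 0.6029.
Bypass flow = 0.6029×2100 = 1266.2 kg/s.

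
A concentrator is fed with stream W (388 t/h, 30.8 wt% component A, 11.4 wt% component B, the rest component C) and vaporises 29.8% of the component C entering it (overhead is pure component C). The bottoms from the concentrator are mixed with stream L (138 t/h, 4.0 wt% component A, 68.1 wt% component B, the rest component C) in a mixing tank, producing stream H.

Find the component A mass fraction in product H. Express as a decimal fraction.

0.272

Vapour removed = 0.298×0.578×388 = 66.831 t/h; concentrate = 321.17 t/h.
component A reaching the mixer = 119.5 (from concentrate) + 138×0.040 = 125.02 t/h.
Product flow = 321.17 + 138 = 459.17 t/h; component A fraction = 0.272.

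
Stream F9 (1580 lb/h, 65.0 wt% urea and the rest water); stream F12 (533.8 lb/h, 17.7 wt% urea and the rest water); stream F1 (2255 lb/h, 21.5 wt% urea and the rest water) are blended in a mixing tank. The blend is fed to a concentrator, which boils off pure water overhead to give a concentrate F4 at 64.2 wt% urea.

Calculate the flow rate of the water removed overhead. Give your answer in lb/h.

urea entering = 1580×0.650 + 533.8×0.177 + 2255×0.215 = 1606.3 lb/h.
All urea reports to F4, so F4 = 1606.3/0.642 = 2502 lb/h.
Total feed = 4368.8 lb/h; overhead = 4368.8 − 2502 = 1866.8 lb/h.

1867 lb/h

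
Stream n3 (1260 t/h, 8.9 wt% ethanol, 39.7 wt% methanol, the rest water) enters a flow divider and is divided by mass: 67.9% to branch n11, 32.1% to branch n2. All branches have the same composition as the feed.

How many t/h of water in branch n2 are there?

207.9 t/h

Branch n2 total = 0.321×1260 = 404.46 t/h.
water in n2 = 0.514×404.46 = 207.89 t/h.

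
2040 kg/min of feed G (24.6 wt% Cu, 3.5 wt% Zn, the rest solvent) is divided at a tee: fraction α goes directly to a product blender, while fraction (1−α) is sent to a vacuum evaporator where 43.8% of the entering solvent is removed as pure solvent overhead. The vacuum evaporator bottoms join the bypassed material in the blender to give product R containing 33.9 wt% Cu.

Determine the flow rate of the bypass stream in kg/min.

262.9 kg/min

All 2040×0.246 = 501.84 kg/min of Cu reaches R, so R = 501.84/0.339 = 1480.4 kg/min and vapour = 559.65 kg/min.
The evaporator receives (1−α)·2040 of feed at 0.719 solvent and removes 0.438 of that solvent:
0.438×0.719×(1−α)×2040 = 559.65
(1−α) = 559.65/642.44 = 0.8711;  α = 0.1289.
Bypass flow = 0.1289×2040 = 262.91 kg/min.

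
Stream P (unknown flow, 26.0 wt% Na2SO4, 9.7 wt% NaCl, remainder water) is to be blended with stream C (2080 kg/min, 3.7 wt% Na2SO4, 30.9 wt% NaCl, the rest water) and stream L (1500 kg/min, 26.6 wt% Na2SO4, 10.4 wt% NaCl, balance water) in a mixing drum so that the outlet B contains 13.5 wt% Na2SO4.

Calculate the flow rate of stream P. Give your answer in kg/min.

Let P be the unknown flow. Total out = 3580 + P.
Na2SO4 balance: 475.96 + 0.260·P = 0.135·(3580 + P)
(0.260 − 0.135)·P = 0.135×3580 − 475.96 = 7.34
P = 7.34 / 0.125 = 58.72 kg/min

58.72 kg/min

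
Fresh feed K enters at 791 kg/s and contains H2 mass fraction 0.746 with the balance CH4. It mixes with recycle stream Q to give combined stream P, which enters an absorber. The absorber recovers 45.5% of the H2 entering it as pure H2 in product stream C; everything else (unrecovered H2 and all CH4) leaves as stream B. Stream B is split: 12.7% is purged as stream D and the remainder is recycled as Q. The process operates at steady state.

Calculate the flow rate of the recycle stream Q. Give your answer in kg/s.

1917 kg/s

CH4 enters only via K and leaves only via the purge: 791×0.254 = 0.127×(CH4 in B), and the absorber passes all CH4, so CH4 in P = CH4 in B = 1582 kg/s.
H2 in P: m_A = 791×0.746 + (1−0.127)·(1−0.455)·m_A, so m_A = 590.09/0.5242 = 1125.7 kg/s.
B = (1−0.455)×1125.7 + 1582 = 2195.5 kg/s.
Recycle Q = (1−0.127)×2195.5 = 1916.7 kg/s.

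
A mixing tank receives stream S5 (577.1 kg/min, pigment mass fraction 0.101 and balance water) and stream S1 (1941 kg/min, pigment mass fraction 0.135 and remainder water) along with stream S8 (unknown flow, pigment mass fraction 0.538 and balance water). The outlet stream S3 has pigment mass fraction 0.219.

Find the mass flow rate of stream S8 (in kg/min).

Let S8 be the unknown flow. Total out = 2518.1 + S8.
pigment balance: 320.32 + 0.538·S8 = 0.219·(2518.1 + S8)
(0.538 − 0.219)·S8 = 0.219×2518.1 − 320.32 = 231.14
S8 = 231.14 / 0.319 = 724.58 kg/min

724.6 kg/min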